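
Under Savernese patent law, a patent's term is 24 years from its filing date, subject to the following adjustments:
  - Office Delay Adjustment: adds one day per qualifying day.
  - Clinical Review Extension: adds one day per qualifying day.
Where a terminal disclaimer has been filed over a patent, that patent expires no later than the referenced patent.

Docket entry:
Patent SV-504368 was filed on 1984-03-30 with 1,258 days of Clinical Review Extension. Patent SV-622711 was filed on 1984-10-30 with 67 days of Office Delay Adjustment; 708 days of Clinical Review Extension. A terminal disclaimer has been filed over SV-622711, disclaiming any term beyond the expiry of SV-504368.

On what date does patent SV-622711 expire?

Natural term of SV-622711:
  Base: filing + 24 years → 30 October 2008.
  Office Delay Adjustment: +67 days → 5 January 2009.
  Clinical Review Extension: +708 days → 14 December 2010.
Expiry of referenced patent SV-504368:
  Base: filing + 24 years → 30 March 2008.
  Clinical Review Extension: +1258 days → 9 September 2011.
Terminal disclaimer: SV-622711 expires on the earlier of 14 December 2010 and 9 September 2011.

2010-12-14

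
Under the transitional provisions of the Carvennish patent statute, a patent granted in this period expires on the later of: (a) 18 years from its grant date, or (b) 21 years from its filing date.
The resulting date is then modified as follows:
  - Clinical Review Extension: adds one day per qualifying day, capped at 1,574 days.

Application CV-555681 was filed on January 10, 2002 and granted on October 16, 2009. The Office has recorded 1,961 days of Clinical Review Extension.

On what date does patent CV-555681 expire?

2032-02-06

(a) grant + 18 years → 16 October 2027.
(b) filing + 21 years → 10 January 2023.
Later of the two: 16 October 2027.
Clinical Review Extension: 1961 days claimed exceeds the 1574-day cap, so +1574 days → 6 February 2032.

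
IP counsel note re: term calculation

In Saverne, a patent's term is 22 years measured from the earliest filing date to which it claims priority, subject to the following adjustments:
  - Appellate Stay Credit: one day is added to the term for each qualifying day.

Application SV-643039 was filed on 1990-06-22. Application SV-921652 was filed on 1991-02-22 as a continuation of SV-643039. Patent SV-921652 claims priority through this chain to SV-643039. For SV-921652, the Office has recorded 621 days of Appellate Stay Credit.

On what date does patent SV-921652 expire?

Earliest priority filing: 22 June 1990.
Base term: 22 June 1990 + 22 years → 22 June 2012.
Appellate Stay Credit: +621 days → 5 March 2014.

2014-03-05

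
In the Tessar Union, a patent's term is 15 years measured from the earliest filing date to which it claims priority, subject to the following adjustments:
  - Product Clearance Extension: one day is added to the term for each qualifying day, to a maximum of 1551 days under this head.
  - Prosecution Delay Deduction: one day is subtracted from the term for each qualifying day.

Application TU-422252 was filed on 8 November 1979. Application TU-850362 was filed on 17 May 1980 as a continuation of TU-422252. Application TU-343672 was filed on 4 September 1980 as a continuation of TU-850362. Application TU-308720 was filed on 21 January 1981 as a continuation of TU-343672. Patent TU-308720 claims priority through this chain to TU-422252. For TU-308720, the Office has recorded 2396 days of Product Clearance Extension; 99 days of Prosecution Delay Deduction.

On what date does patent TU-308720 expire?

Earliest priority filing: 8 November 1979.
Base term: 8 November 1979 + 15 years → 8 November 1994.
Product Clearance Extension: 2396 days claimed exceeds the 1551-day cap, so +1551 days → 6 February 1999.
Prosecution Delay Deduction: −99 days → 30 October 1998.

October 30, 1998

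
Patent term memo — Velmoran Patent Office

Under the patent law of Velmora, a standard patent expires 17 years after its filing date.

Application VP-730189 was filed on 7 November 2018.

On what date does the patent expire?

Filing date + 17 years → 7 November 2035.

2035-11-07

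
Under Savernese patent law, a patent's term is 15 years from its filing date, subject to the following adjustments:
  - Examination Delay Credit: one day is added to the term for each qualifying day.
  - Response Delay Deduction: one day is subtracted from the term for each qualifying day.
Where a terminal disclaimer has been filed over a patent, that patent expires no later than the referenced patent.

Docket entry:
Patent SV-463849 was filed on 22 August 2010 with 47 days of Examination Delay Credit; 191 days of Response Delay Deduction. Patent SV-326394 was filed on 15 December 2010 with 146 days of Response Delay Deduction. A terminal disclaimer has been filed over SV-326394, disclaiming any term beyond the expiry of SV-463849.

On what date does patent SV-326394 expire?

Natural term of SV-326394:
  Base: filing + 15 years → 15 December 2025.
  Response Delay Deduction: −146 days → 22 July 2025.
Expiry of referenced patent SV-463849:
  Base: filing + 15 years → 22 August 2025.
  Examination Delay Credit: +47 days → 8 October 2025.
  Response Delay Deduction: −191 days → 31 March 2025.
Terminal disclaimer: SV-326394 expires on the earlier of 22 July 2025 and 31 March 2025.

2025-03-31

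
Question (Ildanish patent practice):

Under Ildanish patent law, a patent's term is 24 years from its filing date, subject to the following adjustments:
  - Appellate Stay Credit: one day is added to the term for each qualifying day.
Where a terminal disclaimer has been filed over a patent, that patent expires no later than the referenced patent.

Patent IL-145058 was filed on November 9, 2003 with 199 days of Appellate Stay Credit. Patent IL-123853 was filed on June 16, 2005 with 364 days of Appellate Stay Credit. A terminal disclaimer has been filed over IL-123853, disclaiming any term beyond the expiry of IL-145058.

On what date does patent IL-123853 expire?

Natural term of IL-123853:
  Base: filing + 24 years → 16 June 2029.
  Appellate Stay Credit: +364 days → 15 June 2030.
Expiry of referenced patent IL-145058:
  Base: filing + 24 years → 9 November 2027.
  Appellate Stay Credit: +199 days → 26 May 2028.
Terminal disclaimer: IL-123853 expires on the earlier of 15 June 2030 and 26 May 2028.

2028-05-26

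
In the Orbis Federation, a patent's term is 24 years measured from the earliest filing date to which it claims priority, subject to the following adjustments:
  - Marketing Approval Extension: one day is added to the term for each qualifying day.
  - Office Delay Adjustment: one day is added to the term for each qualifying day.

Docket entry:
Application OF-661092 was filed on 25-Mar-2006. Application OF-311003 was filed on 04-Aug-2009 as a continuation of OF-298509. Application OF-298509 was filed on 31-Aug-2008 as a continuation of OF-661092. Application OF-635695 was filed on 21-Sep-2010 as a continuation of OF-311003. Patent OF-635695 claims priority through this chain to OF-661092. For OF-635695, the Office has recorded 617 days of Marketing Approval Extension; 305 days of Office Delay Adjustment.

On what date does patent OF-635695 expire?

October 2, 2032

Earliest priority filing: 25 March 2006.
Base term: 25 March 2006 + 24 years → 25 March 2030.
Marketing Approval Extension: +617 days → 2 December 2031.
Office Delay Adjustment: +305 days → 2 October 2032.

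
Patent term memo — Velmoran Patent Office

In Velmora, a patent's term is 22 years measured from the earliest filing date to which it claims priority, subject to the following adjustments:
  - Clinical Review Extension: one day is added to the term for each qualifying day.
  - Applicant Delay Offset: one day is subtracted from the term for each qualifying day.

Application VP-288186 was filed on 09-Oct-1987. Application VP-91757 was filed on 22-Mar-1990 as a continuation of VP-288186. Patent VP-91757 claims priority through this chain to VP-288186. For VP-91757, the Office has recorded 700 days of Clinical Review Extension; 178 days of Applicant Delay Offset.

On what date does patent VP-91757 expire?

Earliest priority filing: 9 October 1987.
Base term: 9 October 1987 + 22 years → 9 October 2009.
Clinical Review Extension: +700 days → 9 September 2011.
Applicant Delay Offset: −178 days → 15 March 2011.

March 15, 2011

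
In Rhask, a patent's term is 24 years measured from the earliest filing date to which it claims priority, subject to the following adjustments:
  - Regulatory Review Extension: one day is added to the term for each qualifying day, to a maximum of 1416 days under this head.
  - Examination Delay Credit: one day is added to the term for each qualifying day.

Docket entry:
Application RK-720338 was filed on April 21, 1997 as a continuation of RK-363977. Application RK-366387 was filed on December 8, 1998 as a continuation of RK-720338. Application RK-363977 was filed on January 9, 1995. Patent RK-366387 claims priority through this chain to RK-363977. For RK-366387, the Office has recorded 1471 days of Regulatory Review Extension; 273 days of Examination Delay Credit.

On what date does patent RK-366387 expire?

Earliest priority filing: 9 January 1995.
Base term: 9 January 1995 + 24 years → 9 January 2019.
Regulatory Review Extension: 1471 days claimed exceeds the 1416-day cap, so +1416 days → 25 November 2022.
Examination Delay Credit: +273 days → 25 August 2023.

August 25, 2023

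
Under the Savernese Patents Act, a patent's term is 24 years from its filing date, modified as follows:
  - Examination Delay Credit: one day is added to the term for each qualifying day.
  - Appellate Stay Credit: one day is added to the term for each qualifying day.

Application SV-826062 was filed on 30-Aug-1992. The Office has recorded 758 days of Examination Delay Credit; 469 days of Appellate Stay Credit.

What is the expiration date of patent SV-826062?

January 9, 2020

Base term: filing date + 24 years → 30 August 2016.
Examination Delay Credit: +758 days → 27 September 2018.
Appellate Stay Credit: +469 days → 9 January 2020.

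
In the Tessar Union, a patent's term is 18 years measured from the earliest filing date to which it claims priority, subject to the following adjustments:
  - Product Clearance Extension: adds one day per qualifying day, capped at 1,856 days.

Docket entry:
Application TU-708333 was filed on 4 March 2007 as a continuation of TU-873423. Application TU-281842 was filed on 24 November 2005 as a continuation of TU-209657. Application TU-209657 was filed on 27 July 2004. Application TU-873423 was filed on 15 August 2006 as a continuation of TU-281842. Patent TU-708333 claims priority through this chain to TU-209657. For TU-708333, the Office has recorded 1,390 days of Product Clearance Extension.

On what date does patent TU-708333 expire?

May 17, 2026

Earliest priority filing: 27 July 2004.
Base term: 27 July 2004 + 18 years → 27 July 2022.
Product Clearance Extension: 1390 days (within the 1856-day cap) → +1390 days → 17 May 2026.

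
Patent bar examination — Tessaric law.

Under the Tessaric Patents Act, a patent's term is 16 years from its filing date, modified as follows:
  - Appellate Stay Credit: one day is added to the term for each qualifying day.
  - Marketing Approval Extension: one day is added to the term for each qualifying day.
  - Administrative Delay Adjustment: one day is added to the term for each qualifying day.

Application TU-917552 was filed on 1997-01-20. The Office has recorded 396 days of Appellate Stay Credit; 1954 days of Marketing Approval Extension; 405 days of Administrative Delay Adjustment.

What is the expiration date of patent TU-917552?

August 6, 2020

Base term: filing date + 16 years → 20 January 2013.
Appellate Stay Credit: +396 days → 20 February 2014.
Marketing Approval Extension: +1954 days → 28 June 2019.
Administrative Delay Adjustment: +405 days → 6 August 2020.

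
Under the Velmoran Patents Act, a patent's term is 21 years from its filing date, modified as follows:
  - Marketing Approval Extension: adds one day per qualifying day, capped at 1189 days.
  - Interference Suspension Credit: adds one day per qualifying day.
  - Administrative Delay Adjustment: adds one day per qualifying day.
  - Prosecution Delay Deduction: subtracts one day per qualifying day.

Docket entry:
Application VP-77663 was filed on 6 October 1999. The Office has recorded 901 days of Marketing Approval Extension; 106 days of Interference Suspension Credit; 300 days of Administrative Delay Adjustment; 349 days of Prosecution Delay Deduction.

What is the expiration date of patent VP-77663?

2023-05-22

Base term: filing date + 21 years → 6 October 2020.
Marketing Approval Extension: 901 days (within the 1189-day cap) → +901 days → 26 March 2023.
Interference Suspension Credit: +106 days → 10 July 2023.
Administrative Delay Adjustment: +300 days → 5 May 2024.
Prosecution Delay Deduction: −349 days → 22 May 2023.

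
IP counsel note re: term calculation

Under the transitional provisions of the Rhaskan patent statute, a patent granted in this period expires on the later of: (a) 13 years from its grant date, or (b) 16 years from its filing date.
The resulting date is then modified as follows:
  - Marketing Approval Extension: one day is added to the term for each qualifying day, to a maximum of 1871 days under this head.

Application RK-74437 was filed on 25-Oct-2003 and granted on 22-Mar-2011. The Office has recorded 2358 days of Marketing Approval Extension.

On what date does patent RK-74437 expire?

(a) grant + 13 years → 22 March 2024.
(b) filing + 16 years → 25 October 2019.
Later of the two: 22 March 2024.
Marketing Approval Extension: 2358 days claimed exceeds the 1871-day cap, so +1871 days → 6 May 2029.

May 6, 2029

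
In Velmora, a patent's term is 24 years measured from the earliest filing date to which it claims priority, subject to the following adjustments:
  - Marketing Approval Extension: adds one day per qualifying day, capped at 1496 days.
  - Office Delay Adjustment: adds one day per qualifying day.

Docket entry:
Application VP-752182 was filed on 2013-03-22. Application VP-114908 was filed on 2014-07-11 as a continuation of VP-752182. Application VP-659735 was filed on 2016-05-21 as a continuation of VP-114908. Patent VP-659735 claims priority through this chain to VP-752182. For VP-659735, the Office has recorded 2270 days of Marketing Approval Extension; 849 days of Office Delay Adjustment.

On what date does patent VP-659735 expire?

August 23, 2043

Earliest priority filing: 22 March 2013.
Base term: 22 March 2013 + 24 years → 22 March 2037.
Marketing Approval Extension: 2270 days claimed exceeds the 1496-day cap, so +1496 days → 26 April 2041.
Office Delay Adjustment: +849 days → 23 August 2043.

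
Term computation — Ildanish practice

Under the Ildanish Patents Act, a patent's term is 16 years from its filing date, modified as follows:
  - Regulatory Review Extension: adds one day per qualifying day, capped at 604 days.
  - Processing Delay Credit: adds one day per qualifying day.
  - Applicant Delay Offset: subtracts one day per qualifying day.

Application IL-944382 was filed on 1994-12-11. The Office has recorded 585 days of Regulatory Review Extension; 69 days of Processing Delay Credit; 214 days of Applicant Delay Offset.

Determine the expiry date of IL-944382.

Base term: filing date + 16 years → 11 December 2010.
Regulatory Review Extension: 585 days (within the 604-day cap) → +585 days → 18 July 2012.
Processing Delay Credit: +69 days → 25 September 2012.
Applicant Delay Offset: −214 days → 24 February 2012.

2012-02-24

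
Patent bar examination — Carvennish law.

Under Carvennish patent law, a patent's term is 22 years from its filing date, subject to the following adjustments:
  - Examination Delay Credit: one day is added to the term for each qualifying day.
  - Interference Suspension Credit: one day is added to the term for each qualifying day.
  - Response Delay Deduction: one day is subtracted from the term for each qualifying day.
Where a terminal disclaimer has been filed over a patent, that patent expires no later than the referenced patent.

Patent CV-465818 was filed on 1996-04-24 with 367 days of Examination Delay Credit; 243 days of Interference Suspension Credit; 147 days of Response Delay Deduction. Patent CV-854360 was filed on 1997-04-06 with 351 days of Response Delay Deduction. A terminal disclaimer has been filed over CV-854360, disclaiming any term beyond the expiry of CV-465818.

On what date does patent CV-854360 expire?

Natural term of CV-854360:
  Base: filing + 22 years → 6 April 2019.
  Response Delay Deduction: −351 days → 20 April 2018.
Expiry of referenced patent CV-465818:
  Base: filing + 22 years → 24 April 2018.
  Examination Delay Credit: +367 days → 26 April 2019.
  Interference Suspension Credit: +243 days → 25 December 2019.
  Response Delay Deduction: −147 days → 31 July 2019.
Terminal disclaimer: CV-854360 expires on the earlier of 20 April 2018 and 31 July 2019.

2018-04-20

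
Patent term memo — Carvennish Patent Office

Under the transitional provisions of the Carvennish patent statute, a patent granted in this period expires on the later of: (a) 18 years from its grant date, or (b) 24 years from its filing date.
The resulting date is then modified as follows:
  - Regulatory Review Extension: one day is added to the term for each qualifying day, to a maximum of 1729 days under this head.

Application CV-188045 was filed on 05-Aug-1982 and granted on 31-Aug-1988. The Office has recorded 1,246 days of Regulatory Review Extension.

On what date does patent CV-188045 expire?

January 28, 2010

(a) grant + 18 years → 31 August 2006.
(b) filing + 24 years → 5 August 2006.
Later of the two: 31 August 2006.
Regulatory Review Extension: 1246 days (within the 1729-day cap) → +1246 days → 28 January 2010.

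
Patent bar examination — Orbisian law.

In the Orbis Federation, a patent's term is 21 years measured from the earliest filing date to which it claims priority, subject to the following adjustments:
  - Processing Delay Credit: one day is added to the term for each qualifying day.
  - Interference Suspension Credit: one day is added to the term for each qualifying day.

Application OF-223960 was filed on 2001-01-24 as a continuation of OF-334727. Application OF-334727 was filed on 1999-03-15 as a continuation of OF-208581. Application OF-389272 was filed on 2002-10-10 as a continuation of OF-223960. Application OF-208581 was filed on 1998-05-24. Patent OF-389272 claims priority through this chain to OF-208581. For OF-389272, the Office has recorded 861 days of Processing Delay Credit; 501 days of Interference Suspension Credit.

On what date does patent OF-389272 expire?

February 14, 2023

Earliest priority filing: 24 May 1998.
Base term: 24 May 1998 + 21 years → 24 May 2019.
Processing Delay Credit: +861 days → 1 October 2021.
Interference Suspension Credit: +501 days → 14 February 2023.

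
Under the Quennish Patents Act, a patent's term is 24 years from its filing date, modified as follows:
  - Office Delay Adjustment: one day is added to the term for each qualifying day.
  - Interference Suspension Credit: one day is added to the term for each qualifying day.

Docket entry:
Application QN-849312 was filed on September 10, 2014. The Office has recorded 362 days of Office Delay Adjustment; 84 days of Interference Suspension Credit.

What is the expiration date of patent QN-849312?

November 30, 2039

Base term: filing date + 24 years → 10 September 2038.
Office Delay Adjustment: +362 days → 7 September 2039.
Interference Suspension Credit: +84 days → 30 November 2039.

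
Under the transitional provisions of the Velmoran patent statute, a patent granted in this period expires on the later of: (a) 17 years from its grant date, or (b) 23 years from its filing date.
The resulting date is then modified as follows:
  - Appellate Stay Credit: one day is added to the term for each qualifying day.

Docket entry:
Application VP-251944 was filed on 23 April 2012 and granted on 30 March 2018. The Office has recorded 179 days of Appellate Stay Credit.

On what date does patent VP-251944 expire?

(a) grant + 17 years → 30 March 2035.
(b) filing + 23 years → 23 April 2035.
Later of the two: 23 April 2035.
Appellate Stay Credit: +179 days → 19 October 2035.

October 19, 2035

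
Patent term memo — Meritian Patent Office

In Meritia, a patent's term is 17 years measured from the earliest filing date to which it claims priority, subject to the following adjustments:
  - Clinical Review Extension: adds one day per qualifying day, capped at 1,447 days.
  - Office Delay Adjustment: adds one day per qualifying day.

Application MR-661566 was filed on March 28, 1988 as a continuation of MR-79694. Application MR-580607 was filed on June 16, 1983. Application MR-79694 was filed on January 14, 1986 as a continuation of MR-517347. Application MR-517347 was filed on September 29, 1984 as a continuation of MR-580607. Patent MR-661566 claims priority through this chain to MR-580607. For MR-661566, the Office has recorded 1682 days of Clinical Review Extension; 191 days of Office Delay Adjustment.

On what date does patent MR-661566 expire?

December 10, 2004

Earliest priority filing: 16 June 1983.
Base term: 16 June 1983 + 17 years → 16 June 2000.
Clinical Review Extension: 1682 days claimed exceeds the 1447-day cap, so +1447 days → 2 June 2004.
Office Delay Adjustment: +191 days → 10 December 2004.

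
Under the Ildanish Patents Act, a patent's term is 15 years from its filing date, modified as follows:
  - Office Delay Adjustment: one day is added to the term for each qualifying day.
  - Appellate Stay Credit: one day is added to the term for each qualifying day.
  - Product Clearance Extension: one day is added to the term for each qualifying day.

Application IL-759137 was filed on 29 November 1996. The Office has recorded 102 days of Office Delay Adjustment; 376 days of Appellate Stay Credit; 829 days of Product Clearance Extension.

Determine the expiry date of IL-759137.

Base term: filing date + 15 years → 29 November 2011.
Office Delay Adjustment: +102 days → 10 March 2012.
Appellate Stay Credit: +376 days → 21 March 2013.
Product Clearance Extension: +829 days → 28 June 2015.

June 28, 2015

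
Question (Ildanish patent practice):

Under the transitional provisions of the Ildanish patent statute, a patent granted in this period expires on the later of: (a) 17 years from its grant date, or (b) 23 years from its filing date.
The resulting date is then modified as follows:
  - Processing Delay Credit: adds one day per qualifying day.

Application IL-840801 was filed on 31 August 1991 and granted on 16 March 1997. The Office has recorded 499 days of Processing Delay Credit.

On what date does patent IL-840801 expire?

January 12, 2016

(a) grant + 17 years → 16 March 2014.
(b) filing + 23 years → 31 August 2014.
Later of the two: 31 August 2014.
Processing Delay Credit: +499 days → 12 January 2016.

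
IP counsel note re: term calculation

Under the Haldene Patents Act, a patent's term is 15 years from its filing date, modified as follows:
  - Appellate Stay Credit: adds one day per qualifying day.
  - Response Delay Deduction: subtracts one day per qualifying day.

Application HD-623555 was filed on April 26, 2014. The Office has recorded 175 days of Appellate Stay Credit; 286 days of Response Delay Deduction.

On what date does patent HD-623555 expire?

Base term: filing date + 15 years → 26 April 2029.
Appellate Stay Credit: +175 days → 18 October 2029.
Response Delay Deduction: −286 days → 5 January 2029.

January 5, 2029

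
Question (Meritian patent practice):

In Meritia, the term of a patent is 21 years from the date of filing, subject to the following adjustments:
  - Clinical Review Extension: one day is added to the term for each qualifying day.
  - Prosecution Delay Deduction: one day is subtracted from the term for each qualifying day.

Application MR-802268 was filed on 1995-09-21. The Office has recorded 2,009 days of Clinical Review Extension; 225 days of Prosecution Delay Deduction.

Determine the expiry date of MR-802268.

2021-08-10

Base term: filing date + 21 years → 21 September 2016.
Clinical Review Extension: +2009 days → 23 March 2022.
Prosecution Delay Deduction: −225 days → 10 August 2021.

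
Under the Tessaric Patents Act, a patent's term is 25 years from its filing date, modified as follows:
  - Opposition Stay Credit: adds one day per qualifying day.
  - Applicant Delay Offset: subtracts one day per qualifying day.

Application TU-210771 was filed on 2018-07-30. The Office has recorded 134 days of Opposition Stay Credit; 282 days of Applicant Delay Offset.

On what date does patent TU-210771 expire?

March 4, 2043

Base term: filing date + 25 years → 30 July 2043.
Opposition Stay Credit: +134 days → 11 December 2043.
Applicant Delay Offset: −282 days → 4 March 2043.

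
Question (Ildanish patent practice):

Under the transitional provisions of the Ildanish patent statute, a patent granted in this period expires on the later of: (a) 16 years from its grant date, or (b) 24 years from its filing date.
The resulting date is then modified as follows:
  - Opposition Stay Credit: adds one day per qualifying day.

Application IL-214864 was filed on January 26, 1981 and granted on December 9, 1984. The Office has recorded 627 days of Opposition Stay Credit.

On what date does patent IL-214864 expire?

(a) grant + 16 years → 9 December 2000.
(b) filing + 24 years → 26 January 2005.
Later of the two: 26 January 2005.
Opposition Stay Credit: +627 days → 15 October 2006.

October 15, 2006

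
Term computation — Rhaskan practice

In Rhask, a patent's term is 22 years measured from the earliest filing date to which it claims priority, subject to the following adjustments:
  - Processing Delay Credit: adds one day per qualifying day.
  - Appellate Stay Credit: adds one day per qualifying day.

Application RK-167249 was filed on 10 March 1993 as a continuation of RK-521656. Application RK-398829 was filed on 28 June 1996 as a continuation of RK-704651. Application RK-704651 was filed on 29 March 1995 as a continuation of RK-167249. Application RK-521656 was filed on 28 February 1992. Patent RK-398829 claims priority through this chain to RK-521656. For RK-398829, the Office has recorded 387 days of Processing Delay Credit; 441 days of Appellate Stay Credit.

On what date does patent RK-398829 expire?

2016-06-05

Earliest priority filing: 28 February 1992.
Base term: 28 February 1992 + 22 years → 28 February 2014.
Processing Delay Credit: +387 days → 22 March 2015.
Appellate Stay Credit: +441 days → 5 June 2016.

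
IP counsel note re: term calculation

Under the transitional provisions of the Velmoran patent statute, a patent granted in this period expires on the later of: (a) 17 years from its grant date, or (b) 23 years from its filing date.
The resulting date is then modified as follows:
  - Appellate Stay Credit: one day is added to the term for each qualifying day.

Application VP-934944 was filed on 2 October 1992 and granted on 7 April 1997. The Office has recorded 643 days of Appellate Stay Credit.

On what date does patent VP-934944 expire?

(a) grant + 17 years → 7 April 2014.
(b) filing + 23 years → 2 October 2015.
Later of the two: 2 October 2015.
Appellate Stay Credit: +643 days → 6 July 2017.

July 6, 2017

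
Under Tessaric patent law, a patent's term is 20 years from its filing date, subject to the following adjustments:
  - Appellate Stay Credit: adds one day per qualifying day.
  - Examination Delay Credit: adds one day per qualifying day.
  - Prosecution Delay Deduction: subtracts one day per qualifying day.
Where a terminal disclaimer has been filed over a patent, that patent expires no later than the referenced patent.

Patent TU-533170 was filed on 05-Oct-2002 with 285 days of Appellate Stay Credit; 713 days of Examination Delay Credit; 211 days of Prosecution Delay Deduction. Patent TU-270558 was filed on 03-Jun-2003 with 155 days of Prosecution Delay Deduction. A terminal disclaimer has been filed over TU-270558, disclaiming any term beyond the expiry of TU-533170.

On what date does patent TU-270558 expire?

Natural term of TU-270558:
  Base: filing + 20 years → 3 June 2023.
  Prosecution Delay Deduction: −155 days → 30 December 2022.
Expiry of referenced patent TU-533170:
  Base: filing + 20 years → 5 October 2022.
  Appellate Stay Credit: +285 days → 17 July 2023.
  Examination Delay Credit: +713 days → 29 June 2025.
  Prosecution Delay Deduction: −211 days → 30 November 2024.
Terminal disclaimer: TU-270558 expires on the earlier of 30 December 2022 and 30 November 2024.

2022-12-30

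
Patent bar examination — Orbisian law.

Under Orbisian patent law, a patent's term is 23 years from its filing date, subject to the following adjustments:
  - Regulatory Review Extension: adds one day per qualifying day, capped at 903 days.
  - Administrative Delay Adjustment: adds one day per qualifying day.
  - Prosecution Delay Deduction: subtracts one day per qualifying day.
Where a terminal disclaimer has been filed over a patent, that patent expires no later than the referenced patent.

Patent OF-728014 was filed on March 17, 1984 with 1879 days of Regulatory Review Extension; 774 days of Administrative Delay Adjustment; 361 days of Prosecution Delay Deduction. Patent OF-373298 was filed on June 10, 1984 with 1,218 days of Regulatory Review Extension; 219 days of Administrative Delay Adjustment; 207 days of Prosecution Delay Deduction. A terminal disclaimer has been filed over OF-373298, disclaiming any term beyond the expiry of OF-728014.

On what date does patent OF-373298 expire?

Natural term of OF-373298:
  Base: filing + 23 years → 10 June 2007.
  Regulatory Review Extension: 1218 days claimed exceeds the 903-day cap, so +903 days → 29 November 2009.
  Administrative Delay Adjustment: +219 days → 6 July 2010.
  Prosecution Delay Deduction: −207 days → 11 December 2009.
Expiry of referenced patent OF-728014:
  Base: filing + 23 years → 17 March 2007.
  Regulatory Review Extension: 1879 days claimed exceeds the 903-day cap, so +903 days → 5 September 2009.
  Administrative Delay Adjustment: +774 days → 19 October 2011.
  Prosecution Delay Deduction: −361 days → 23 October 2010.
Terminal disclaimer: OF-373298 expires on the earlier of 11 December 2009 and 23 October 2010.

2009-12-11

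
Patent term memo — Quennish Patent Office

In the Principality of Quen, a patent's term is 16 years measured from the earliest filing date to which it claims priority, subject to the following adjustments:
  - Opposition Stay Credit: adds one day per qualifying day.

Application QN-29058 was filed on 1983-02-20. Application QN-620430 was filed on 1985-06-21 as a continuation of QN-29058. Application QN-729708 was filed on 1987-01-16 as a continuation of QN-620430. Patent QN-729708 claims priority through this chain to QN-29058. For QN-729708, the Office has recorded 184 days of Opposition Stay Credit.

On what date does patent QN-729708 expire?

Earliest priority filing: 20 February 1983.
Base term: 20 February 1983 + 16 years → 20 February 1999.
Opposition Stay Credit: +184 days → 23 August 1999.

1999-08-23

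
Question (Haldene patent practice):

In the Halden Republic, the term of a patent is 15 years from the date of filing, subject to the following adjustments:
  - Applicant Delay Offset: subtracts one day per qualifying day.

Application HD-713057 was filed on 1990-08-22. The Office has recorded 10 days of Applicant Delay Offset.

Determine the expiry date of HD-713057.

Base term: filing date + 15 years → 22 August 2005.
Applicant Delay Offset: −10 days → 12 August 2005.

August 12, 2005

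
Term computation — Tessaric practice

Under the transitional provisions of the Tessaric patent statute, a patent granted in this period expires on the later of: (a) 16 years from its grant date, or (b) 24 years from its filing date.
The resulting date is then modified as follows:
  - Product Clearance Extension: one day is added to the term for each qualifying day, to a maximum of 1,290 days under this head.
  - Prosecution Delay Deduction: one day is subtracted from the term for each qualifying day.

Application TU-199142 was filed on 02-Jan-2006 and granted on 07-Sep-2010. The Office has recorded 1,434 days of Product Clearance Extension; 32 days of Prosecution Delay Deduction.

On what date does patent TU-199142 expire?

(a) grant + 16 years → 7 September 2026.
(b) filing + 24 years → 2 January 2030.
Later of the two: 2 January 2030.
Product Clearance Extension: 1434 days claimed exceeds the 1290-day cap, so +1290 days → 15 July 2033.
Prosecution Delay Deduction: −32 days → 13 June 2033.

2033-06-13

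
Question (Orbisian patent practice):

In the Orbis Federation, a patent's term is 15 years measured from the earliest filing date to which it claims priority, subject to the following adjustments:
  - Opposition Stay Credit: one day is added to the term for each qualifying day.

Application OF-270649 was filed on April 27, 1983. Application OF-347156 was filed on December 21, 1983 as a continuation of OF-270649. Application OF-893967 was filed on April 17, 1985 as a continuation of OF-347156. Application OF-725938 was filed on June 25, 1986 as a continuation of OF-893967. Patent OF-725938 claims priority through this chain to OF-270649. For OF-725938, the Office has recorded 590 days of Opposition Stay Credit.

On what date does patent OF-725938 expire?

Earliest priority filing: 27 April 1983.
Base term: 27 April 1983 + 15 years → 27 April 1998.
Opposition Stay Credit: +590 days → 8 December 1999.

December 8, 1999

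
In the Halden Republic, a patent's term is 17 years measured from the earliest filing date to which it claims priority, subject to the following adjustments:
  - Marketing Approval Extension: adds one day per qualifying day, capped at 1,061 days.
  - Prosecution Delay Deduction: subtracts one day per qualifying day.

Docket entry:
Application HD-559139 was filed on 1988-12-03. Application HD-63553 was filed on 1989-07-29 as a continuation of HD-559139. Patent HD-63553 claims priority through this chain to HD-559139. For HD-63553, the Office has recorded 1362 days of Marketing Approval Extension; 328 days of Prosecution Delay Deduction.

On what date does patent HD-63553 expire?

December 6, 2007

Earliest priority filing: 3 December 1988.
Base term: 3 December 1988 + 17 years → 3 December 2005.
Marketing Approval Extension: 1362 days claimed exceeds the 1061-day cap, so +1061 days → 29 October 2008.
Prosecution Delay Deduction: −328 days → 6 December 2007.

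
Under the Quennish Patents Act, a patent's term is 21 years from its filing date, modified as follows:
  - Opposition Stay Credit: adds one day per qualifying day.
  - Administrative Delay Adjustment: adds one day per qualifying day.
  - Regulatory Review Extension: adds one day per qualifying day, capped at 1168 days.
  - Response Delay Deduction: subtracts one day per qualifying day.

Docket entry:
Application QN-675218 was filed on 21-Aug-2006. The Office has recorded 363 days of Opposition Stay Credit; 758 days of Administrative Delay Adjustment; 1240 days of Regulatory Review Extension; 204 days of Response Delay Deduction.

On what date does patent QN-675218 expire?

May 6, 2033

Base term: filing date + 21 years → 21 August 2027.
Opposition Stay Credit: +363 days → 18 August 2028.
Administrative Delay Adjustment: +758 days → 15 September 2030.
Regulatory Review Extension: 1240 days claimed exceeds the 1168-day cap, so +1168 days → 26 November 2033.
Response Delay Deduction: −204 days → 6 May 2033.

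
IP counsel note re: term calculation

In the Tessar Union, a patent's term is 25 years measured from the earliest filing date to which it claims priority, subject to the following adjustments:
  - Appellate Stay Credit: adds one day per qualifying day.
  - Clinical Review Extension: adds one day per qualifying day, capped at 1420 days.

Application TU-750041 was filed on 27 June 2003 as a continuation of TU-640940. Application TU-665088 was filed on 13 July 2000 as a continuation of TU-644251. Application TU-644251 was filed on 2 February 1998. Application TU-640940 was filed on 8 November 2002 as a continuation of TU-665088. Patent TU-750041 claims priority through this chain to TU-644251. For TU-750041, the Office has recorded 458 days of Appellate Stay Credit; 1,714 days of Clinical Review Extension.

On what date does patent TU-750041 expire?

Earliest priority filing: 2 February 1998.
Base term: 2 February 1998 + 25 years → 2 February 2023.
Appellate Stay Credit: +458 days → 5 May 2024.
Clinical Review Extension: 1714 days claimed exceeds the 1420-day cap, so +1420 days → 25 March 2028.

2028-03-25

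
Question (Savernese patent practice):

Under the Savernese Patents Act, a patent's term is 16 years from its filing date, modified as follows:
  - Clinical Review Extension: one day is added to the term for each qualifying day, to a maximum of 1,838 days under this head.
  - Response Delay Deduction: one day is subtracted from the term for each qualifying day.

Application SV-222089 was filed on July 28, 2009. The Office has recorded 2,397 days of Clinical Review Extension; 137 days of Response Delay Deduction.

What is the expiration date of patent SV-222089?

March 25, 2030

Base term: filing date + 16 years → 28 July 2025.
Clinical Review Extension: 2397 days claimed exceeds the 1838-day cap, so +1838 days → 9 August 2030.
Response Delay Deduction: −137 days → 25 March 2030.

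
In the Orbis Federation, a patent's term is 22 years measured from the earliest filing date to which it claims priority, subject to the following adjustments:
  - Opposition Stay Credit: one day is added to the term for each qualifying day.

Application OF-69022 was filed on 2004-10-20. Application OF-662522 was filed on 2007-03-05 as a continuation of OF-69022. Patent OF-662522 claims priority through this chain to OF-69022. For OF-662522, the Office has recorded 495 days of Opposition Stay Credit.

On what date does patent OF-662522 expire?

Earliest priority filing: 20 October 2004.
Base term: 20 October 2004 + 22 years → 20 October 2026.
Opposition Stay Credit: +495 days → 27 February 2028.

2028-02-27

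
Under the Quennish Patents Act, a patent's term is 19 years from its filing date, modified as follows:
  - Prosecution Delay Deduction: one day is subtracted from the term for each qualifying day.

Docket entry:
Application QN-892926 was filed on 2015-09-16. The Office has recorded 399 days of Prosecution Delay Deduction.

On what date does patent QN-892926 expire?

August 13, 2033

Base term: filing date + 19 years → 16 September 2034.
Prosecution Delay Deduction: −399 days → 13 August 2033.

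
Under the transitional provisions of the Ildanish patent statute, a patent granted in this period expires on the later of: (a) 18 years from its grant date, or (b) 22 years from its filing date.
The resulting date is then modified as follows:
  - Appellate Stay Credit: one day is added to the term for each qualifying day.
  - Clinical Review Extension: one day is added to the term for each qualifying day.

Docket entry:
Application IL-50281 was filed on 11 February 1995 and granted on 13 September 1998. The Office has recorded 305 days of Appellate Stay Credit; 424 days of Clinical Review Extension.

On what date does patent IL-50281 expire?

February 10, 2019

(a) grant + 18 years → 13 September 2016.
(b) filing + 22 years → 11 February 2017.
Later of the two: 11 February 2017.
Appellate Stay Credit: +305 days → 13 December 2017.
Clinical Review Extension: +424 days → 10 February 2019.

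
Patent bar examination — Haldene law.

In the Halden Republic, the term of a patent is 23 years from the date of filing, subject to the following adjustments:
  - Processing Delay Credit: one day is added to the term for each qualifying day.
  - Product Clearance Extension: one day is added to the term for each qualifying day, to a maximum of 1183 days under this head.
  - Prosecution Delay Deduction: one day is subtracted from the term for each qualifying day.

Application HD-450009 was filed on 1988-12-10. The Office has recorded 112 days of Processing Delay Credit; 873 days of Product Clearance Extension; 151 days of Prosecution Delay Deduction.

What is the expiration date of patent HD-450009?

Base term: filing date + 23 years → 10 December 2011.
Processing Delay Credit: +112 days → 31 March 2012.
Product Clearance Extension: 873 days (within the 1183-day cap) → +873 days → 21 August 2014.
Prosecution Delay Deduction: −151 days → 23 March 2014.

2014-03-23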